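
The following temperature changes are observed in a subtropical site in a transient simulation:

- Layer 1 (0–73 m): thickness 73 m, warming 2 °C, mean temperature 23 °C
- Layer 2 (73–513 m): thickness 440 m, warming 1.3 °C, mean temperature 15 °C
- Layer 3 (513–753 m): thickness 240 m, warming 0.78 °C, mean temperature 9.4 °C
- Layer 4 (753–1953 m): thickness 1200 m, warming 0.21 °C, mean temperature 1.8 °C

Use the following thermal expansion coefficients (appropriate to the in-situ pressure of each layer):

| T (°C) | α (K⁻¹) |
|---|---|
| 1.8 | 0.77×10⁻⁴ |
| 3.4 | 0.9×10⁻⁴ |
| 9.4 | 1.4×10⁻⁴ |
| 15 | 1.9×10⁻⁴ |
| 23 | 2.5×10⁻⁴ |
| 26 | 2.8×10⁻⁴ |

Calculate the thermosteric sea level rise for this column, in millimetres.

Δh = 190 mm

Layer 1 at 23 °C → α = 2.5×10⁻⁴ K⁻¹
Layer 2 at 15 °C → α = 1.9×10⁻⁴ K⁻¹
Layer 3 at 9.4 °C → α = 1.4×10⁻⁴ K⁻¹
Layer 4 at 1.8 °C → α = 0.77×10⁻⁴ K⁻¹
73 × 2.5×10⁻⁴ × 2 = 0.03650 m
440 × 1.3 × 1.9×10⁻⁴ = 0.10868 m
Layer 3: 1.4×10⁻⁴ × 240 × 0.78 = 0.026208 m
0.21 × 0.77×10⁻⁴ × 1200 = 0.019404 m
Δh = 0.03650 + 0.10868 + 0.026208 + 0.019404 = 0.190792 m ≈ 190 mm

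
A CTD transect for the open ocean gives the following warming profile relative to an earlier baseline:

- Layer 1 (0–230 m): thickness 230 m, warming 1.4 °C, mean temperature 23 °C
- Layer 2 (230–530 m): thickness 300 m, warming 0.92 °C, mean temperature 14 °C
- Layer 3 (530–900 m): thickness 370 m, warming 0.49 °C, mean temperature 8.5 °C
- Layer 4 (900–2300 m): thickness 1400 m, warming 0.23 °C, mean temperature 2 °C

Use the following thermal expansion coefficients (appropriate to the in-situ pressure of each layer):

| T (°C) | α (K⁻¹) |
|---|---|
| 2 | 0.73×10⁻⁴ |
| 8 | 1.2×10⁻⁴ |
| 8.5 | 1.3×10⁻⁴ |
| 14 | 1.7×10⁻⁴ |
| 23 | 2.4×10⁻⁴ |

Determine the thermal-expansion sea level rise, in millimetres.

Layer 1 at 23 °C → α = 2.4×10⁻⁴ K⁻¹
Layer 2 at 14 °C → α = 1.7×10⁻⁴ K⁻¹
Layer 3 at 8.5 °C → α = 1.3×10⁻⁴ K⁻¹
Layer 4 at 2 °C → α = 0.73×10⁻⁴ K⁻¹
1.4 × 230 × 2.4×10⁻⁴ = 0.07728 m
230–530 m: 0.92 × 300 × 1.7×10⁻⁴ = 0.04692 m
370 × 0.49 × 1.3×10⁻⁴ = 0.023569 m
Layer 4: 0.73×10⁻⁴ × 1400 × 0.23 = 0.023506 m
Δh = 0.07728 + 0.04692 + 0.023569 + 0.023506 = 0.171275 m

Δh = 171 mm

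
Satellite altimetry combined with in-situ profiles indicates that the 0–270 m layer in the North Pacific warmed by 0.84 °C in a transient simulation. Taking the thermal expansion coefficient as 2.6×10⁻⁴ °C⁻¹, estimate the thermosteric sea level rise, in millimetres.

59.0 mm of thermosteric rise

Δh = αΔT·H = 2.6×10⁻⁴ × 0.84 × 270 = 0.058968 m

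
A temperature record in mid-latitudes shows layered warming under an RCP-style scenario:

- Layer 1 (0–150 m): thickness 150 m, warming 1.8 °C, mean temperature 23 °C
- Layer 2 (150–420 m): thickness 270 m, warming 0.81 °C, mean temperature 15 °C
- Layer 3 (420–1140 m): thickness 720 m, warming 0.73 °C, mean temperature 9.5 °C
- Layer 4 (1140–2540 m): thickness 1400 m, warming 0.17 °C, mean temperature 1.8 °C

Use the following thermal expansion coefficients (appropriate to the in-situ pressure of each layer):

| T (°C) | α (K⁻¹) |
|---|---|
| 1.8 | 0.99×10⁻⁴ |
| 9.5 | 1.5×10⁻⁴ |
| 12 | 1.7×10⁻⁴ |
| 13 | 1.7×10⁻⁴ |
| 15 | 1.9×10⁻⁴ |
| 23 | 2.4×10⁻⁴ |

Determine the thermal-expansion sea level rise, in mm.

Layer 1 at 23 °C → α = 2.4×10⁻⁴ K⁻¹
Layer 2 at 15 °C → α = 1.9×10⁻⁴ K⁻¹
Layer 3 at 9.5 °C → α = 1.5×10⁻⁴ K⁻¹
Layer 4 at 1.8 °C → α = 0.99×10⁻⁴ K⁻¹
Layer 1: 150 × 1.8 × 2.4×10⁻⁴ = 0.06480 m
1.9×10⁻⁴ × 0.81 × 270 = 0.041553 m
420–1140 m: 0.73 × 1.5×10⁻⁴ × 720 = 0.07884 m
Layer 4: 0.17 × 0.99×10⁻⁴ × 1400 = 0.023562 m
Δh = 0.06480 + 0.041553 + 0.07884 + 0.023562 = 0.208755 m

about 209 mm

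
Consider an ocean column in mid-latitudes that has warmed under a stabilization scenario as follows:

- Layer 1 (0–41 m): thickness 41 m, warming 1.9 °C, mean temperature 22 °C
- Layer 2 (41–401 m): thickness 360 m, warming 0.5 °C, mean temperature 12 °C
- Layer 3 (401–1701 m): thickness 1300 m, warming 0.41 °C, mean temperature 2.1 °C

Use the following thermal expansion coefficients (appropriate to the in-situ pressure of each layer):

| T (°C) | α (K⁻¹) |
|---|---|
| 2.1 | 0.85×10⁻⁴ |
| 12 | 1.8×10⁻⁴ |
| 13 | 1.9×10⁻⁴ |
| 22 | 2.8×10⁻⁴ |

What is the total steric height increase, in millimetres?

99.5 mm of thermosteric rise

Layer 1 at 22 °C → α = 2.8×10⁻⁴ K⁻¹
Layer 2 at 12 °C → α = 1.8×10⁻⁴ K⁻¹
Layer 3 at 2.1 °C → α = 0.85×10⁻⁴ K⁻¹
1.9 × 41 × 2.8×10⁻⁴ = 0.021812 m
0.5 × 1.8×10⁻⁴ × 360 = 0.03240 m
Layer 3: 1300 × 0.41 × 0.85×10⁻⁴ = 0.045305 m
Δh = 0.021812 + 0.03240 + 0.045305 = 0.099517 m ≈ 99.5 mm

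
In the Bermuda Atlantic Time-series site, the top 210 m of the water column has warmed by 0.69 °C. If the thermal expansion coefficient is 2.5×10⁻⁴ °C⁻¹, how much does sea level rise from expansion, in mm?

Δh = αΔT·H = 2.5×10⁻⁴ × 0.69 × 210 = 0.036225 m

about 36 mm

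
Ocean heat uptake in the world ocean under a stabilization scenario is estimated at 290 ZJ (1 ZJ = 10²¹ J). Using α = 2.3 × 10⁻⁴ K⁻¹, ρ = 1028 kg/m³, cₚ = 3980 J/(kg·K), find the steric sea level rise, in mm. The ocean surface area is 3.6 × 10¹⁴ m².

Δh ≈ 45.3 mm

Per unit area: Q = 290×10²¹ / (3.6×10¹⁴) ≈ 8.056×10⁸ J/m²
Δh = αQ/(ρcₚ) = 2.3×10⁻⁴ × 8.056×10⁸ / (1028 × 3980) ≈ 0.045287 m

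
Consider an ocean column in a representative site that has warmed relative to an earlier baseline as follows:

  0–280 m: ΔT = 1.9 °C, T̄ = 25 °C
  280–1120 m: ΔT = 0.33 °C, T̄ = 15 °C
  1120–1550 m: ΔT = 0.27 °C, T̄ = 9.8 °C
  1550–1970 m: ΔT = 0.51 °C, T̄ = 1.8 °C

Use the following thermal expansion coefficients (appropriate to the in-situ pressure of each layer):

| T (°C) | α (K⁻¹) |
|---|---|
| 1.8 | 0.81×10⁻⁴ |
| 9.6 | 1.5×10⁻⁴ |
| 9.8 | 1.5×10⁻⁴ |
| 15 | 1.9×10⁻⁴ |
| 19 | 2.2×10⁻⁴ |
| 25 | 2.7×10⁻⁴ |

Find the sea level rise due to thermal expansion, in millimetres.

Δh ≈ 231 mm

Layer 1 at 25 °C → α = 2.7×10⁻⁴ K⁻¹
Layer 2 at 15 °C → α = 1.9×10⁻⁴ K⁻¹
Layer 3 at 9.8 °C → α = 1.5×10⁻⁴ K⁻¹
Layer 4 at 1.8 °C → α = 0.81×10⁻⁴ K⁻¹
2.7×10⁻⁴ × 280 × 1.9 = 0.14364 m
Layer 2: 1.9×10⁻⁴ × 840 × 0.33 = 0.052668 m
1.5×10⁻⁴ × 430 × 0.27 = 0.017415 m
420 × 0.81×10⁻⁴ × 0.51 = 0.0173502 m
Δh = 0.14364 + 0.052668 + 0.017415 + 0.0173502 = 0.2310732 m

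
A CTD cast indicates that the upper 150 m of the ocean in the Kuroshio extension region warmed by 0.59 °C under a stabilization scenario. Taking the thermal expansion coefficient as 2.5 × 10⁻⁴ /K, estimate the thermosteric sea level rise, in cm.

Δh = αΔT·H = 2.5×10⁻⁴ × 0.59 × 150 = 0.022125 m

2.21 cm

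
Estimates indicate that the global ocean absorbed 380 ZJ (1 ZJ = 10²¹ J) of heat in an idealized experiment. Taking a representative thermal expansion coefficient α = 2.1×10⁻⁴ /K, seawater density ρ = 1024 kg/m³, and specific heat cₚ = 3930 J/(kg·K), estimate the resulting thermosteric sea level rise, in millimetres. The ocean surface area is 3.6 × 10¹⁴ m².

Per unit area: Q = 380×10²¹ / (3.6×10¹⁴) ≈ 1.056×10⁹ J/m²
Δh = αQ/(ρcₚ) = 2.1×10⁻⁴ × 1.056×10⁹ / (1024 × 3930) ≈ 0.055105 m

about 55.1 mm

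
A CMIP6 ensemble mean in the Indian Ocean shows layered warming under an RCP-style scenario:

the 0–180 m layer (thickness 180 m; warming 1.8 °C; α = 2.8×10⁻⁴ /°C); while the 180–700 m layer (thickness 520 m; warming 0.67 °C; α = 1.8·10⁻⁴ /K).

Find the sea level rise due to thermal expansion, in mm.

Layer 1: 1.8 × 180 × 2.8×10⁻⁴ = 0.09072 m
Layer 2: 520 × 0.67 × 1.8×10⁻⁴ = 0.062712 m
Δh = 0.09072 + 0.062712 = 0.153432 m ≈ 153 mm

Δh ≈ 153 mm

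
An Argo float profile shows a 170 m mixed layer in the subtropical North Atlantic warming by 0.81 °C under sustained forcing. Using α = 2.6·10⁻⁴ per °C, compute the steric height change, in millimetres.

35.8 mm of thermosteric rise

Δh = αΔT·H = 2.6×10⁻⁴ × 0.81 × 170 = 0.035802 m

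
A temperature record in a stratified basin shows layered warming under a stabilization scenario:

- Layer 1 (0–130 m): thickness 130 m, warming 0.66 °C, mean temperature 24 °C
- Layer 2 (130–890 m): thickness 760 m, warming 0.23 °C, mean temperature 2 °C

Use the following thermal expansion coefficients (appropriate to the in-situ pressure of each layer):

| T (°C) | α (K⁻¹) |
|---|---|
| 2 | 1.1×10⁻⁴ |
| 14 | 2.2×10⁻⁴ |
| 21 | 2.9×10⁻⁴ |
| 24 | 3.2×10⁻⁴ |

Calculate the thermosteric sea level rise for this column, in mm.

Layer 1 at 24 °C → α = 3.2×10⁻⁴ K⁻¹
Layer 2 at 2 °C → α = 1.1×10⁻⁴ K⁻¹
0–130 m: 0.66 × 130 × 3.2×10⁻⁴ = 0.027456 m
Layer 2: 1.1×10⁻⁴ × 0.23 × 760 = 0.019228 m
Δh = 0.027456 + 0.019228 = 0.046684 m

about 46.7 mm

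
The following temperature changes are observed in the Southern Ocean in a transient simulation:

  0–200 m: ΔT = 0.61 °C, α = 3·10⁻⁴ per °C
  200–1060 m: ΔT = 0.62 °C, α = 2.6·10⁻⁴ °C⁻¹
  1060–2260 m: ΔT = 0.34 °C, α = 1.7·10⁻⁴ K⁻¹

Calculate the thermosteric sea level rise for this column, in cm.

Δh ≈ 24.5 cm

Layer 1: 3×10⁻⁴ × 0.61 × 200 = 0.03660 m
Layer 2: 860 × 2.6×10⁻⁴ × 0.62 = 0.138632 m
1200 × 1.7×10⁻⁴ × 0.34 = 0.06936 m
Δh = 0.03660 + 0.138632 + 0.06936 = 0.244592 m ≈ 24.5 cm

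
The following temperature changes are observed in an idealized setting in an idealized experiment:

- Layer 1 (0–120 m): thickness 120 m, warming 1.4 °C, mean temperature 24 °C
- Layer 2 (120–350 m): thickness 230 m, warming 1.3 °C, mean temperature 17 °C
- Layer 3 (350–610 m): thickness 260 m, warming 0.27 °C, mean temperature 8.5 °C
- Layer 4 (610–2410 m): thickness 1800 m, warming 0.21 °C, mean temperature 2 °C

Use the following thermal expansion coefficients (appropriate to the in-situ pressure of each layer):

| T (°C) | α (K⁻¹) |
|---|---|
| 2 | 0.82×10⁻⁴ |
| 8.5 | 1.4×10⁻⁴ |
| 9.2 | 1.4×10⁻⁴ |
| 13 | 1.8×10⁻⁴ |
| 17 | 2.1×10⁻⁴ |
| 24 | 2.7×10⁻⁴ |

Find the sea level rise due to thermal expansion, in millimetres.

Layer 1 at 24 °C → α = 2.7×10⁻⁴ K⁻¹
Layer 2 at 17 °C → α = 2.1×10⁻⁴ K⁻¹
Layer 3 at 8.5 °C → α = 1.4×10⁻⁴ K⁻¹
Layer 4 at 2 °C → α = 0.82×10⁻⁴ K⁻¹
2.7×10⁻⁴ × 1.4 × 120 = 0.04536 m
120–350 m: 230 × 1.3 × 2.1×10⁻⁴ = 0.06279 m
Layer 3: 0.27 × 1.4×10⁻⁴ × 260 = 0.009828 m
Layer 4: 0.82×10⁻⁴ × 1800 × 0.21 = 0.030996 m
Δh = 0.04536 + 0.06279 + 0.009828 + 0.030996 = 0.148974 m ≈ 150 mm

Δh ≈ 150 mm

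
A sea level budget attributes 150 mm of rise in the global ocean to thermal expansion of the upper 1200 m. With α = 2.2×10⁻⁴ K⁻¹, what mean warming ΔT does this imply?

ΔT = Δh/(αH) = 0.15 / (2.2×10⁻⁴ × 1200) ≈ 0.5682 °C

about 0.568 °C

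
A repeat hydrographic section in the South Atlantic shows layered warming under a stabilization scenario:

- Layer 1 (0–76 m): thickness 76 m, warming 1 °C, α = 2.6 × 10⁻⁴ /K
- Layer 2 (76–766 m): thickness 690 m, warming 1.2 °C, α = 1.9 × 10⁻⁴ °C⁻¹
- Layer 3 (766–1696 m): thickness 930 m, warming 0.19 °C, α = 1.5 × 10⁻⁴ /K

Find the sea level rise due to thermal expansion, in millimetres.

204 mm of thermosteric rise

0–76 m: 1 × 2.6×10⁻⁴ × 76 = 0.01976 m
76–766 m: 690 × 1.2 × 1.9×10⁻⁴ = 0.15732 m
766–1696 m: 930 × 0.19 × 1.5×10⁻⁴ = 0.026505 m
Δh = 0.01976 + 0.15732 + 0.026505 = 0.203585 m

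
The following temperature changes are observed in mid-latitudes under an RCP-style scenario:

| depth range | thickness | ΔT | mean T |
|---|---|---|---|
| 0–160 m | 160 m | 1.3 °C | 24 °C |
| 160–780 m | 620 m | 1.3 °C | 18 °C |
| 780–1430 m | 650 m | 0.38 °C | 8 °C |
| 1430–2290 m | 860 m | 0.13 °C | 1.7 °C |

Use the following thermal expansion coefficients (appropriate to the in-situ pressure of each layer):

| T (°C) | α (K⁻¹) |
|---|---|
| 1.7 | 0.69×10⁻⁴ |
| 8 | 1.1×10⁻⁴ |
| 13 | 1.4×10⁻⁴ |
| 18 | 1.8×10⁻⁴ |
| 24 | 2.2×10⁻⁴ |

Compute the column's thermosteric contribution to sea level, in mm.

Δh = 230 mm

Layer 1 at 24 °C → α = 2.2×10⁻⁴ K⁻¹
Layer 2 at 18 °C → α = 1.8×10⁻⁴ K⁻¹
Layer 3 at 8 °C → α = 1.1×10⁻⁴ K⁻¹
Layer 4 at 1.7 °C → α = 0.69×10⁻⁴ K⁻¹
Layer 1: 2.2×10⁻⁴ × 160 × 1.3 = 0.04576 m
1.3 × 620 × 1.8×10⁻⁴ = 0.14508 m
650 × 0.38 × 1.1×10⁻⁴ = 0.02717 m
1430–2290 m: 860 × 0.69×10⁻⁴ × 0.13 = 0.0077142 m
Δh = 0.04576 + 0.14508 + 0.02717 + 0.0077142 = 0.2257242 m ≈ 230 mm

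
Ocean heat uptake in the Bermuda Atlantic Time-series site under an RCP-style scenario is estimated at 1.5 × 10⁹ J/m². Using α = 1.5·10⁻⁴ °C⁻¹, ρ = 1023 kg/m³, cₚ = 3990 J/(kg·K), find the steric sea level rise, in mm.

about 55.1 mm

Δh = αQ/(ρcₚ) = 1.5×10⁻⁴ × 1.5×10⁹ / (1023 × 3990) ≈ 0.055123 m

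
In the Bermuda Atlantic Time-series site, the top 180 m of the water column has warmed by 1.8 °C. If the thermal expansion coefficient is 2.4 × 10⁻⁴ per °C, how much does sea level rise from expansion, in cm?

Δh = αΔT·H = 2.4×10⁻⁴ × 1.8 × 180 = 0.07776 m

7.78 cm of thermosteric rise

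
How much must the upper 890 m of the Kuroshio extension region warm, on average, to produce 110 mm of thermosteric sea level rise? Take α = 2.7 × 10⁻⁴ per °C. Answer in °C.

ΔT ≈ 0.458 °C

ΔT = Δh/(αH) = 0.11 / (2.7×10⁻⁴ × 890) ≈ 0.4578 °C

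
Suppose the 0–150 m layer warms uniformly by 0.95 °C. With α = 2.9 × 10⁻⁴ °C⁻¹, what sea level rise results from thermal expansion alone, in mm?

Δh = 41.3 mm

Δh = αΔT·H = 2.9×10⁻⁴ × 0.95 × 150 = 0.041325 m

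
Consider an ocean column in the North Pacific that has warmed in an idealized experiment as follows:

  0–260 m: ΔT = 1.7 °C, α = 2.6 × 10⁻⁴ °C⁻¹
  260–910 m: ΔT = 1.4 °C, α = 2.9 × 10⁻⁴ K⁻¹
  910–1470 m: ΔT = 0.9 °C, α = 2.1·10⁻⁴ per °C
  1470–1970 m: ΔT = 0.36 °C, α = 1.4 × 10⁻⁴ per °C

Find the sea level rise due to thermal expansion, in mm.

Δh ≈ 510 mm

0–260 m: 2.6×10⁻⁴ × 1.7 × 260 = 0.11492 m
260–910 m: 1.4 × 650 × 2.9×10⁻⁴ = 0.26390 m
910–1470 m: 0.9 × 2.1×10⁻⁴ × 560 = 0.10584 m
Layer 4: 500 × 1.4×10⁻⁴ × 0.36 = 0.02520 m
Δh = 0.11492 + 0.26390 + 0.10584 + 0.02520 = 0.50986 m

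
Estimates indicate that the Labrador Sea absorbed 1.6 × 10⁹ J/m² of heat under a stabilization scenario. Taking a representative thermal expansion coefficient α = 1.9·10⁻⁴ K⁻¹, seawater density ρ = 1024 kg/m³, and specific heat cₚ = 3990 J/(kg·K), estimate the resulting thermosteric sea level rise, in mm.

Δh ≈ 74.4 mm

Δh = αQ/(ρcₚ) = 1.9×10⁻⁴ × 1.6×10⁹ / (1024 × 3990) ≈ 0.074405 m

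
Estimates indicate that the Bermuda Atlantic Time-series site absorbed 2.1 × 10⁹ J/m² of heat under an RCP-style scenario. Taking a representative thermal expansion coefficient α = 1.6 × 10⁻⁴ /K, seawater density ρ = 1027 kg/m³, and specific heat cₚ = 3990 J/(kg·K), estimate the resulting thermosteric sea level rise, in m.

Δh = αQ/(ρcₚ) = 1.6×10⁻⁴ × 2.1×10⁹ / (1027 × 3990) ≈ 0.081997 m

Δh = 0.0820 m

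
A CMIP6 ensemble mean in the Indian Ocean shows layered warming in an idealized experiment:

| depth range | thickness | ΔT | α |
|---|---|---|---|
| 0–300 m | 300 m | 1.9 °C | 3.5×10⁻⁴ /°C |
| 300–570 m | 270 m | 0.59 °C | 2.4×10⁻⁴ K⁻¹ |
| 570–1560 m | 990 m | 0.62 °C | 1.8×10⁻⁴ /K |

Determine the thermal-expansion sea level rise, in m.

Δh = 0.348 m

300 × 3.5×10⁻⁴ × 1.9 = 0.19950 m
270 × 2.4×10⁻⁴ × 0.59 = 0.038232 m
990 × 0.62 × 1.8×10⁻⁴ = 0.110484 m
Δh = 0.19950 + 0.038232 + 0.110484 = 0.348216 m ≈ 0.348 m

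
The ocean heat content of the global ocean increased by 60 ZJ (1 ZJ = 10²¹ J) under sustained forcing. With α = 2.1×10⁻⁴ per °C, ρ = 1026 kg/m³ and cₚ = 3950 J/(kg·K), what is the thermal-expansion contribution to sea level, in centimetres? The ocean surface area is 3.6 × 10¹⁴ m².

Δh ≈ 0.864 cm

Per unit area: Q = 60×10²¹ / (3.6×10¹⁴) ≈ 1.667×10⁸ J/m²
Δh = αQ/(ρcₚ) = 2.1×10⁻⁴ × 1.667×10⁸ / (1026 × 3950) ≈ 0.0086379 m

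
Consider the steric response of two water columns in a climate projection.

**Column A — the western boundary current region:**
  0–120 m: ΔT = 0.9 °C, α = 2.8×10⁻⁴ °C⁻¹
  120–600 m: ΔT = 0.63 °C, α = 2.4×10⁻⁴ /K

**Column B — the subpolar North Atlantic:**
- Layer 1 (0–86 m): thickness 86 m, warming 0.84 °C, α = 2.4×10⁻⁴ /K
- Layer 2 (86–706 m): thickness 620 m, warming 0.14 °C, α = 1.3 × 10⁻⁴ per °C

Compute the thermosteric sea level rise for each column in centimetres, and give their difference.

A: 10 cm; B: 2.9 cm; difference 7.4 cm

A Layer 1: 2.8×10⁻⁴ × 0.9 × 120 = 0.03024 m
A 120–600 m: 2.4×10⁻⁴ × 0.63 × 480 = 0.072576 m
A total: 0.102816 m
B Layer 1: 2.4×10⁻⁴ × 0.84 × 86 = 0.0173376 m
B Layer 2: 620 × 1.3×10⁻⁴ × 0.14 = 0.011284 m
B total: 0.0286216 m
Difference: 0.102816 − 0.0286216 = 0.0741944 m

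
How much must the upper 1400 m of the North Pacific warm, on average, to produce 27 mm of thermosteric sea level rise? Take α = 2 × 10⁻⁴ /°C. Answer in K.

ΔT ≈ 0.096 K

ΔT = Δh/(αH) = 0.027 / (2×10⁻⁴ × 1400) ≈ 0.09643 K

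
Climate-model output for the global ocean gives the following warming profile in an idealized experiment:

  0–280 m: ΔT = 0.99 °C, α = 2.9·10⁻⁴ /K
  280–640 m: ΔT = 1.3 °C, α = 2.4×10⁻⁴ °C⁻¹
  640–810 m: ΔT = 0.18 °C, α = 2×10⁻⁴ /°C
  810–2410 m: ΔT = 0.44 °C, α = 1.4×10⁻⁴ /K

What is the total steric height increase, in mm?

Layer 1: 0.99 × 280 × 2.9×10⁻⁴ = 0.080388 m
280–640 m: 2.4×10⁻⁴ × 1.3 × 360 = 0.11232 m
640–810 m: 0.18 × 170 × 2×10⁻⁴ = 0.00612 m
0.44 × 1.4×10⁻⁴ × 1600 = 0.09856 m
Δh = 0.080388 + 0.11232 + 0.00612 + 0.09856 = 0.297388 m

300 mm of thermosteric rise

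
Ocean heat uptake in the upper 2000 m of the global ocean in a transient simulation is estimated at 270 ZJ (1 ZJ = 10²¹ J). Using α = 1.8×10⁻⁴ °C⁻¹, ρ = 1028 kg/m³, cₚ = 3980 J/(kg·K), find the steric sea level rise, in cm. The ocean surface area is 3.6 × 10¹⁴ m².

about 3.3 cm

Per unit area: Q = 270×10²¹ / (3.6×10¹⁴) = 7.5×10⁸ J/m²
Δh = αQ/(ρcₚ) = 1.8×10⁻⁴ × 7.5×10⁸ / (1028 × 3980) ≈ 0.032996 m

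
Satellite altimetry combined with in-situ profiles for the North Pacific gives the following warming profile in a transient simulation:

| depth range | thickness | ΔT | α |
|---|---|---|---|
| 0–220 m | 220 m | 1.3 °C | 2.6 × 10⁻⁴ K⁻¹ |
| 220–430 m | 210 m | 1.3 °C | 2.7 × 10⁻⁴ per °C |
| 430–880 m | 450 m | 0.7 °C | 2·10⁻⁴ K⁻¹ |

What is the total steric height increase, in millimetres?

2.6×10⁻⁴ × 220 × 1.3 = 0.07436 m
Layer 2: 1.3 × 210 × 2.7×10⁻⁴ = 0.07371 m
Layer 3: 450 × 2×10⁻⁴ × 0.7 = 0.06300 m
Δh = 0.07436 + 0.07371 + 0.06300 = 0.21107 m

Δh ≈ 210 mm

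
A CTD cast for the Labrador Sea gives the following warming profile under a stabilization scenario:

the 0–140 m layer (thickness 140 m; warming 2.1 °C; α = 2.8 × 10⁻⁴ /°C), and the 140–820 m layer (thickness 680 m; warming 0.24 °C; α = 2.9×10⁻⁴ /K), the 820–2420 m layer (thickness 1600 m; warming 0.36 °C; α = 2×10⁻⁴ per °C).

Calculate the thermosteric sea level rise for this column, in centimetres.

Δh ≈ 24.5 cm

2.1 × 140 × 2.8×10⁻⁴ = 0.08232 m
140–820 m: 0.24 × 680 × 2.9×10⁻⁴ = 0.047328 m
1600 × 0.36 × 2×10⁻⁴ = 0.11520 m
Δh = 0.08232 + 0.047328 + 0.11520 = 0.244848 m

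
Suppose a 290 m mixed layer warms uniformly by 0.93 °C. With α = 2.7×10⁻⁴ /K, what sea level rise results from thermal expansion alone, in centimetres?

7.3 cm

Δh = αΔT·H = 2.7×10⁻⁴ × 0.93 × 290 = 0.072819 m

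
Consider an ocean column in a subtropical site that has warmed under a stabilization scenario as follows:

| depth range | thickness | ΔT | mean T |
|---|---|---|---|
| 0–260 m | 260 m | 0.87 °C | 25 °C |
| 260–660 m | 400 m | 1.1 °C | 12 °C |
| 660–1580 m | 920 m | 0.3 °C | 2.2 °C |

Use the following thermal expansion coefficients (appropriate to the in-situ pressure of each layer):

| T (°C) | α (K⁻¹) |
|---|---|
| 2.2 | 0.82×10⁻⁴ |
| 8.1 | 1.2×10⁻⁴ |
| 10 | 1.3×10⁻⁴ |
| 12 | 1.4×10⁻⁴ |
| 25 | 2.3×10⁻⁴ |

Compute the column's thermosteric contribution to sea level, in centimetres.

about 13.6 cm

Layer 1 at 25 °C → α = 2.3×10⁻⁴ K⁻¹
Layer 2 at 12 °C → α = 1.4×10⁻⁴ K⁻¹
Layer 3 at 2.2 °C → α = 0.82×10⁻⁴ K⁻¹
0.87 × 260 × 2.3×10⁻⁴ = 0.052026 m
Layer 2: 1.1 × 1.4×10⁻⁴ × 400 = 0.06160 m
0.3 × 920 × 0.82×10⁻⁴ = 0.022632 m
Δh = 0.052026 + 0.06160 + 0.022632 = 0.136258 m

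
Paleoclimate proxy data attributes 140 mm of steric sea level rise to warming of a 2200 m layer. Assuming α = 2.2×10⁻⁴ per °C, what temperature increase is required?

ΔT = Δh/(αH) = 0.14 / (2.2×10⁻⁴ × 2200) ≈ 0.2893 °C

ΔT ≈ 0.289 °C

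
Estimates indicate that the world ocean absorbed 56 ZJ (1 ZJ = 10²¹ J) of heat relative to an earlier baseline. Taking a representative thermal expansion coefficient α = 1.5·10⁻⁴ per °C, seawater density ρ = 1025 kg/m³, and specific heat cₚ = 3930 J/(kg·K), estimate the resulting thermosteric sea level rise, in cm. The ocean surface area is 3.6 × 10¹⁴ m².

0.579 cm of thermosteric rise

Per unit area: Q = 56×10²¹ / (3.6×10¹⁴) ≈ 1.556×10⁸ J/m²
Δh = αQ/(ρcₚ) = 1.5×10⁻⁴ × 1.556×10⁸ / (1025 × 3930) ≈ 0.0057941 m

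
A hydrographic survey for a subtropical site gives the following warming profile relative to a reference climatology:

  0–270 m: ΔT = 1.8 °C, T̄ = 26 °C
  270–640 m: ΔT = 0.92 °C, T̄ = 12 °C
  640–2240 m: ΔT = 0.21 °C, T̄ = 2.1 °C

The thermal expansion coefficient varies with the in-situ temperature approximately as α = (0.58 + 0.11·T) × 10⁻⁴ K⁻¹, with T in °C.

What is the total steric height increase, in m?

Layer 1: α = (0.58 + 0.11×26)×10⁻⁴ = 3.44×10⁻⁴ K⁻¹
Layer 2: α = (0.58 + 0.11×12)×10⁻⁴ = 1.9×10⁻⁴ K⁻¹
Layer 3: α = (0.58 + 0.11×2.1)×10⁻⁴ = 0.811×10⁻⁴ K⁻¹
3.44×10⁻⁴ × 270 × 1.8 = 0.167184 m
270–640 m: 1.9×10⁻⁴ × 370 × 0.92 = 0.064676 m
640–2240 m: 1600 × 0.21 × 0.811×10⁻⁴ = 0.0272496 m
Δh = 0.167184 + 0.064676 + 0.0272496 = 0.2591096 m

Δh ≈ 0.259 m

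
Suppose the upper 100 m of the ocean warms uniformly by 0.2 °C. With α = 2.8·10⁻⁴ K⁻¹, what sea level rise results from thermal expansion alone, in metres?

Δh = 0.00560 m

Δh = αΔT·H = 2.8×10⁻⁴ × 0.2 × 100 = 0.00560 m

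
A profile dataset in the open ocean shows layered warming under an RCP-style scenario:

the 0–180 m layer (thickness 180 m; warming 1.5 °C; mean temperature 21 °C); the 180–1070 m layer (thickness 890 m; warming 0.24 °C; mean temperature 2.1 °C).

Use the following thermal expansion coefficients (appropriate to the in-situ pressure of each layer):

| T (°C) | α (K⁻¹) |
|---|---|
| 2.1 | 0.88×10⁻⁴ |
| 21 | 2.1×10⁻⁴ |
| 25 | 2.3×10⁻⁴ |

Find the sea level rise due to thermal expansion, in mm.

Δh ≈ 75.5 mm

Layer 1 at 21 °C → α = 2.1×10⁻⁴ K⁻¹
Layer 2 at 2.1 °C → α = 0.88×10⁻⁴ K⁻¹
180 × 2.1×10⁻⁴ × 1.5 = 0.05670 m
Layer 2: 0.88×10⁻⁴ × 890 × 0.24 = 0.0187968 m
Δh = 0.05670 + 0.0187968 = 0.0754968 m ≈ 75.5 mm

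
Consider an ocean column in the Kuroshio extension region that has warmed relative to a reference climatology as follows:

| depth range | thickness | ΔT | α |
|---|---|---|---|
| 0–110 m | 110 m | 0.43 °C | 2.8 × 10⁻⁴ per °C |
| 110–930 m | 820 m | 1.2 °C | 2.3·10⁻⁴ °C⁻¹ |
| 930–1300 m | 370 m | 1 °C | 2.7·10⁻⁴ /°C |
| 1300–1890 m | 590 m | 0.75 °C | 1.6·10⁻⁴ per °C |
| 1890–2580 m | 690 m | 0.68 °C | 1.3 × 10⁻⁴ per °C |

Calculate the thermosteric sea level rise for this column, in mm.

0–110 m: 0.43 × 2.8×10⁻⁴ × 110 = 0.013244 m
110–930 m: 1.2 × 2.3×10⁻⁴ × 820 = 0.22632 m
930–1300 m: 2.7×10⁻⁴ × 1 × 370 = 0.09990 m
Layer 4: 1.6×10⁻⁴ × 590 × 0.75 = 0.07080 m
1890–2580 m: 1.3×10⁻⁴ × 0.68 × 690 = 0.060996 m
Δh = 0.013244 + 0.22632 + 0.09990 + 0.07080 + 0.060996 = 0.47126 m ≈ 470 mm

470 mm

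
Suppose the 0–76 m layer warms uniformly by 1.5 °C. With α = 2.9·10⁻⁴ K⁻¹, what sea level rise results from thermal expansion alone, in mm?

Δh ≈ 33 mm

Δh = αΔT·H = 2.9×10⁻⁴ × 1.5 × 76 = 0.03306 m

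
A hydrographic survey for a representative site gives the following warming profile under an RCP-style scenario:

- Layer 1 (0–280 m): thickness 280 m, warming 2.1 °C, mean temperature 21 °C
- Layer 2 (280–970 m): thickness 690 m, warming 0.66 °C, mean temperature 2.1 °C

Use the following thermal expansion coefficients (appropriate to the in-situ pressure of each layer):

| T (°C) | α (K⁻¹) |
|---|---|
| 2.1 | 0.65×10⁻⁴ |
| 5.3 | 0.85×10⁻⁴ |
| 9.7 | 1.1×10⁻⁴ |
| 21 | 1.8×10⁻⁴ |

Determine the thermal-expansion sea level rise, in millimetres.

Layer 1 at 21 °C → α = 1.8×10⁻⁴ K⁻¹
Layer 2 at 2.1 °C → α = 0.65×10⁻⁴ K⁻¹
1.8×10⁻⁴ × 2.1 × 280 = 0.10584 m
Layer 2: 0.65×10⁻⁴ × 0.66 × 690 = 0.029601 m
Δh = 0.10584 + 0.029601 = 0.135441 m

135 mm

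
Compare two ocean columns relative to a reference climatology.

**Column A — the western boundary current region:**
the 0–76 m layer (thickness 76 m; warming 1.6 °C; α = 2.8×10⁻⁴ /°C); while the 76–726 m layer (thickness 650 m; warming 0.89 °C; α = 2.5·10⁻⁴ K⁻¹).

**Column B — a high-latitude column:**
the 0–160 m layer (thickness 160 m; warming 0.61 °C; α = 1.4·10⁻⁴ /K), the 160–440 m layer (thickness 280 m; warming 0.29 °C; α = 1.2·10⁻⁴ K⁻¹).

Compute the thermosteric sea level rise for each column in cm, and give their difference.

Δh_A ≈ 18 cm, Δh_B ≈ 2.3 cm; difference ≈ 16 cm

A Layer 1: 2.8×10⁻⁴ × 76 × 1.6 = 0.034048 m
A Layer 2: 0.89 × 650 × 2.5×10⁻⁴ = 0.144625 m
A total: 0.178673 m
B 160 × 1.4×10⁻⁴ × 0.61 = 0.013664 m
B 160–440 m: 280 × 1.2×10⁻⁴ × 0.29 = 0.009744 m
B total: 0.023408 m
Difference: 0.178673 − 0.023408 = 0.155265 m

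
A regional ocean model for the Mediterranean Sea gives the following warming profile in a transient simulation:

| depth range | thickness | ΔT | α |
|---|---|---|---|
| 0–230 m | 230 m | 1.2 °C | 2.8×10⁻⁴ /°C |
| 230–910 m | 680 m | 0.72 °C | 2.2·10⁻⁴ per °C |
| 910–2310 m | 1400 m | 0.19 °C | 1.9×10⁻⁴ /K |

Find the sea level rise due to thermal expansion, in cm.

Δh = 23.6 cm

Layer 1: 230 × 2.8×10⁻⁴ × 1.2 = 0.07728 m
230–910 m: 0.72 × 680 × 2.2×10⁻⁴ = 0.107712 m
Layer 3: 1400 × 0.19 × 1.9×10⁻⁴ = 0.05054 m
Δh = 0.07728 + 0.107712 + 0.05054 = 0.235532 m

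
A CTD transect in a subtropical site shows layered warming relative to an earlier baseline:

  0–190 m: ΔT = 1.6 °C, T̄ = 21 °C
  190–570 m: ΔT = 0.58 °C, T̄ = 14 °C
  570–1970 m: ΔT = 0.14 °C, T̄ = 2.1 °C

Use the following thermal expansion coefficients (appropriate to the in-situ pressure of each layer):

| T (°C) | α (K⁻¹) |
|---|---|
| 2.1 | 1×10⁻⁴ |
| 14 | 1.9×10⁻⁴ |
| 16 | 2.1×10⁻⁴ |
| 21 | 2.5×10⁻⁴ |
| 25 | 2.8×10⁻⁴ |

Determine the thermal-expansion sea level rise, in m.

Layer 1 at 21 °C → α = 2.5×10⁻⁴ K⁻¹
Layer 2 at 14 °C → α = 1.9×10⁻⁴ K⁻¹
Layer 3 at 2.1 °C → α = 1×10⁻⁴ K⁻¹
2.5×10⁻⁴ × 1.6 × 190 = 0.07600 m
1.9×10⁻⁴ × 0.58 × 380 = 0.041876 m
Layer 3: 1400 × 0.14 × 1×10⁻⁴ = 0.01960 m
Δh = 0.07600 + 0.041876 + 0.01960 = 0.137476 m

about 0.137 m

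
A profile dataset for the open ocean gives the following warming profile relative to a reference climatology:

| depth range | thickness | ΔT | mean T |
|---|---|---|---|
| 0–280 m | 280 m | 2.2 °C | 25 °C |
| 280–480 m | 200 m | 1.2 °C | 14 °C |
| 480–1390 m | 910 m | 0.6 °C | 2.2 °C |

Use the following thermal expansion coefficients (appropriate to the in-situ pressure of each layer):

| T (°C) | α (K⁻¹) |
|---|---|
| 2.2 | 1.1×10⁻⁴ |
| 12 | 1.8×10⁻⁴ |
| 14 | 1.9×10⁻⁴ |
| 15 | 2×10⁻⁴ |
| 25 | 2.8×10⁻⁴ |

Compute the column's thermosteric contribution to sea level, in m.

Layer 1 at 25 °C → α = 2.8×10⁻⁴ K⁻¹
Layer 2 at 14 °C → α = 1.9×10⁻⁴ K⁻¹
Layer 3 at 2.2 °C → α = 1.1×10⁻⁴ K⁻¹
0–280 m: 280 × 2.8×10⁻⁴ × 2.2 = 0.17248 m
280–480 m: 200 × 1.9×10⁻⁴ × 1.2 = 0.04560 m
Layer 3: 1.1×10⁻⁴ × 910 × 0.6 = 0.06006 m
Δh = 0.17248 + 0.04560 + 0.06006 = 0.27814 m

about 0.278 m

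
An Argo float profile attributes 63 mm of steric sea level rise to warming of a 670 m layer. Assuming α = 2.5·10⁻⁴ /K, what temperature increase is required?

ΔT = Δh/(αH) = 0.063 / (2.5×10⁻⁴ × 670) ≈ 0.3761 °C

ΔT ≈ 0.376 °C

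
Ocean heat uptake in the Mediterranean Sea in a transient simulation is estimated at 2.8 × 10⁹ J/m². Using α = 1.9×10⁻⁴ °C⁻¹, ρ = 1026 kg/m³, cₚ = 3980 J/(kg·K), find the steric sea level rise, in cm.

13.0 cm of thermosteric rise

Δh = αQ/(ρcₚ) = 1.9×10⁻⁴ × 2.8×10⁹ / (1026 × 3980) ≈ 0.13028 m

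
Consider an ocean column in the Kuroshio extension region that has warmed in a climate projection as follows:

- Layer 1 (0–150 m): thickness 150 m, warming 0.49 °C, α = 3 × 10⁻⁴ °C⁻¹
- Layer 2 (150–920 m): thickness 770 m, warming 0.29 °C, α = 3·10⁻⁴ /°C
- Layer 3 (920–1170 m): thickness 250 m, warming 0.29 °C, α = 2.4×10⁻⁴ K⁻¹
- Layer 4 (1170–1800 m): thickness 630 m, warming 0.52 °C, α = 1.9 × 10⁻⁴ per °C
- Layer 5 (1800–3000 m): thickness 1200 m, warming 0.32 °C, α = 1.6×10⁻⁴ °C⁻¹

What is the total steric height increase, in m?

3×10⁻⁴ × 150 × 0.49 = 0.02205 m
150–920 m: 0.29 × 770 × 3×10⁻⁴ = 0.06699 m
Layer 3: 2.4×10⁻⁴ × 0.29 × 250 = 0.01740 m
1170–1800 m: 0.52 × 630 × 1.9×10⁻⁴ = 0.062244 m
1800–3000 m: 0.32 × 1.6×10⁻⁴ × 1200 = 0.06144 m
Δh = 0.02205 + 0.06699 + 0.01740 + 0.062244 + 0.06144 = 0.230124 m

0.230 m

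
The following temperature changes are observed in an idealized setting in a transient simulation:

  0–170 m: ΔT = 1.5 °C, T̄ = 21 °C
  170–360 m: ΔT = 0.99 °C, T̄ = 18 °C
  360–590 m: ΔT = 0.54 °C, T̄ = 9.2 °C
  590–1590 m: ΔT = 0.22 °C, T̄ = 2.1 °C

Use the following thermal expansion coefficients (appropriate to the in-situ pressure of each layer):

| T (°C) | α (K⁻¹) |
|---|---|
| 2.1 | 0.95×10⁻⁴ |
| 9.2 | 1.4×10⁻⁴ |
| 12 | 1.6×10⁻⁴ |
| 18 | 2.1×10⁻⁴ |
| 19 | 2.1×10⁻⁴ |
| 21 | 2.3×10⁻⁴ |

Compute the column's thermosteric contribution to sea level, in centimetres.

13.6 cm of thermosteric rise

Layer 1 at 21 °C → α = 2.3×10⁻⁴ K⁻¹
Layer 2 at 18 °C → α = 2.1×10⁻⁴ K⁻¹
Layer 3 at 9.2 °C → α = 1.4×10⁻⁴ K⁻¹
Layer 4 at 2.1 °C → α = 0.95×10⁻⁴ K⁻¹
Layer 1: 170 × 2.3×10⁻⁴ × 1.5 = 0.05865 m
Layer 2: 0.99 × 2.1×10⁻⁴ × 190 = 0.039501 m
0.54 × 1.4×10⁻⁴ × 230 = 0.017388 m
Layer 4: 1000 × 0.95×10⁻⁴ × 0.22 = 0.02090 m
Δh = 0.05865 + 0.039501 + 0.017388 + 0.02090 = 0.136439 m ≈ 13.6 cm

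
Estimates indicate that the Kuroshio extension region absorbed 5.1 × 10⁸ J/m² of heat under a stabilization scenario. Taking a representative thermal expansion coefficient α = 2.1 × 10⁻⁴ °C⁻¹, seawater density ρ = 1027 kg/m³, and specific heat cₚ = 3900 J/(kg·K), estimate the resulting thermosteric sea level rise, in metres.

0.0267 m of thermosteric rise

Δh = αQ/(ρcₚ) = 2.1×10⁻⁴ × 5.1×10⁸ / (1027 × 3900) ≈ 0.02674 m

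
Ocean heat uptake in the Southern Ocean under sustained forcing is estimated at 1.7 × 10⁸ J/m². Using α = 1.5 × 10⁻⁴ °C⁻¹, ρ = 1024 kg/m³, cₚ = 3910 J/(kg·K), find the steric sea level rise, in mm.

Δh = αQ/(ρcₚ) = 1.5×10⁻⁴ × 1.7×10⁸ / (1024 × 3910) ≈ 0.0063689 m

6.37 mm of thermosteric rise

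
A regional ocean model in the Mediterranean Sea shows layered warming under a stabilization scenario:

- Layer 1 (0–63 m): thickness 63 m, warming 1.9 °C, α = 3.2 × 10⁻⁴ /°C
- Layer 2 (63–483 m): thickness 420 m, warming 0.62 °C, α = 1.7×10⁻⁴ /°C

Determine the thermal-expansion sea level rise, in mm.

0–63 m: 3.2×10⁻⁴ × 1.9 × 63 = 0.038304 m
Layer 2: 0.62 × 420 × 1.7×10⁻⁴ = 0.044268 m
Δh = 0.038304 + 0.044268 = 0.082572 m ≈ 83 mm

83 mm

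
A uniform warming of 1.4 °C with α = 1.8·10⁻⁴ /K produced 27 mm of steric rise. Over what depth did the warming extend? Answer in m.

H ≈ 107 m

H = Δh/(αΔT) = 0.027 / (1.8×10⁻⁴ × 1.4) ≈ 107.1 m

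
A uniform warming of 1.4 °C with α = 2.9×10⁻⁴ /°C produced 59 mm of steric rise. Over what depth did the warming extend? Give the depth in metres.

H = Δh/(αΔT) = 0.059 / (2.9×10⁻⁴ × 1.4) ≈ 145.3 m

145 m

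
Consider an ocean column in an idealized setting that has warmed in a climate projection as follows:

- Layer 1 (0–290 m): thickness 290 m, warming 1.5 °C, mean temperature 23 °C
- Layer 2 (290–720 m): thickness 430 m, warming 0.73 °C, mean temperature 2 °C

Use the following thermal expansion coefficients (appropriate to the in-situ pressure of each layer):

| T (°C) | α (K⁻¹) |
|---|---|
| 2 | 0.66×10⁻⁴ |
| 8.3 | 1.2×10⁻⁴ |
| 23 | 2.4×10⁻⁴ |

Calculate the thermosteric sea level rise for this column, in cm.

Layer 1 at 23 °C → α = 2.4×10⁻⁴ K⁻¹
Layer 2 at 2 °C → α = 0.66×10⁻⁴ K⁻¹
2.4×10⁻⁴ × 1.5 × 290 = 0.10440 m
0.73 × 430 × 0.66×10⁻⁴ = 0.0207174 m
Δh = 0.10440 + 0.0207174 = 0.1251174 m

13 cm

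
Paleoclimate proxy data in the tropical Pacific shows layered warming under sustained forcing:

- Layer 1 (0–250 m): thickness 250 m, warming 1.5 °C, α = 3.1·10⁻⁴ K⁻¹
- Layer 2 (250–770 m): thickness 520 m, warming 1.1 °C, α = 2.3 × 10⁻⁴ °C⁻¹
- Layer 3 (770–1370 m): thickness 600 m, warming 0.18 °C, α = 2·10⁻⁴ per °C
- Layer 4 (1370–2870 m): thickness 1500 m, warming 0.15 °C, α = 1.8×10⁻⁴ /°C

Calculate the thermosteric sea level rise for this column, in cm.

Δh ≈ 31 cm

0–250 m: 3.1×10⁻⁴ × 250 × 1.5 = 0.11625 m
520 × 2.3×10⁻⁴ × 1.1 = 0.13156 m
2×10⁻⁴ × 0.18 × 600 = 0.02160 m
1.8×10⁻⁴ × 1500 × 0.15 = 0.04050 m
Δh = 0.11625 + 0.13156 + 0.02160 + 0.04050 = 0.30991 m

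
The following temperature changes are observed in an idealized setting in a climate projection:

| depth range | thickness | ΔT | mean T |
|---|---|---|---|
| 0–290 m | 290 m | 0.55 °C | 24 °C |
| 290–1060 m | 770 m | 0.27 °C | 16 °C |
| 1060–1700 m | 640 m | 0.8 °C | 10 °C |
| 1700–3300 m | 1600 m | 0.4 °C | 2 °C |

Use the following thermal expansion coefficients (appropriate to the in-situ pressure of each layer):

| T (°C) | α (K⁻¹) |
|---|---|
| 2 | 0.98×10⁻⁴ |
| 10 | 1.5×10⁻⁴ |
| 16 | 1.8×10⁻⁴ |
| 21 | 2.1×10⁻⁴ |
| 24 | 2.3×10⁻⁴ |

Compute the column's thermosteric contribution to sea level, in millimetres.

Layer 1 at 24 °C → α = 2.3×10⁻⁴ K⁻¹
Layer 2 at 16 °C → α = 1.8×10⁻⁴ K⁻¹
Layer 3 at 10 °C → α = 1.5×10⁻⁴ K⁻¹
Layer 4 at 2 °C → α = 0.98×10⁻⁴ K⁻¹
0–290 m: 290 × 2.3×10⁻⁴ × 0.55 = 0.036685 m
290–1060 m: 1.8×10⁻⁴ × 770 × 0.27 = 0.037422 m
1.5×10⁻⁴ × 640 × 0.8 = 0.07680 m
1700–3300 m: 1600 × 0.98×10⁻⁴ × 0.4 = 0.06272 m
Δh = 0.036685 + 0.037422 + 0.07680 + 0.06272 = 0.213627 m

about 214 mm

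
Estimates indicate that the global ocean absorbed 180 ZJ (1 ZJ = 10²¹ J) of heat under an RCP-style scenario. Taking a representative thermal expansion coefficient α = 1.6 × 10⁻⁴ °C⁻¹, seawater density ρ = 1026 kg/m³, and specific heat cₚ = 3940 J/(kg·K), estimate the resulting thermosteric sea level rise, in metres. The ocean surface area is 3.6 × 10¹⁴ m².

Per unit area: Q = 180×10²¹ / (3.6×10¹⁴) = 5×10⁸ J/m²
Δh = αQ/(ρcₚ) = 1.6×10⁻⁴ × 5×10⁸ / (1026 × 3940) ≈ 0.01979 m

0.0198 m of thermosteric rise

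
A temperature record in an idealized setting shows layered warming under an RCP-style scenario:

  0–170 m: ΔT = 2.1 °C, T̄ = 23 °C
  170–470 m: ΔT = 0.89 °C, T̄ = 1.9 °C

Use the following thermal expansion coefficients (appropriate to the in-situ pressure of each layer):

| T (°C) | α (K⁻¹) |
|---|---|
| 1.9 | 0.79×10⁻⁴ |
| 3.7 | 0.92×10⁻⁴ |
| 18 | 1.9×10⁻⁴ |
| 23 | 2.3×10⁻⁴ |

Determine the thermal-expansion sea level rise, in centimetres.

Layer 1 at 23 °C → α = 2.3×10⁻⁴ K⁻¹
Layer 2 at 1.9 °C → α = 0.79×10⁻⁴ K⁻¹
Layer 1: 2.3×10⁻⁴ × 2.1 × 170 = 0.08211 m
170–470 m: 0.79×10⁻⁴ × 0.89 × 300 = 0.021093 m
Δh = 0.08211 + 0.021093 = 0.103203 m ≈ 10 cm

10 cm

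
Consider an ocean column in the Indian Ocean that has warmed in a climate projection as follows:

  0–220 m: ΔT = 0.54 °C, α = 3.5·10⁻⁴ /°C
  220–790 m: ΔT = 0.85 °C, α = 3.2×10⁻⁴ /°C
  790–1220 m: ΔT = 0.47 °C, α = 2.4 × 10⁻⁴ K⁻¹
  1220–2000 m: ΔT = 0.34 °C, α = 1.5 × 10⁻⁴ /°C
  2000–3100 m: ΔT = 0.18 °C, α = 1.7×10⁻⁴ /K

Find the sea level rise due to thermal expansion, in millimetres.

Layer 1: 220 × 3.5×10⁻⁴ × 0.54 = 0.04158 m
Layer 2: 570 × 0.85 × 3.2×10⁻⁴ = 0.15504 m
430 × 2.4×10⁻⁴ × 0.47 = 0.048504 m
1220–2000 m: 780 × 1.5×10⁻⁴ × 0.34 = 0.03978 m
1100 × 1.7×10⁻⁴ × 0.18 = 0.03366 m
Δh = 0.04158 + 0.15504 + 0.048504 + 0.03978 + 0.03366 = 0.318564 m

Δh ≈ 319 mm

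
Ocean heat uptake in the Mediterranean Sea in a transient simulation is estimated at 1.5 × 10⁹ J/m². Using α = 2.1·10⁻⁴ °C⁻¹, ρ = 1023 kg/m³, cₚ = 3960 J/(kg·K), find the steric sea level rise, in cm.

7.78 cm

Δh = αQ/(ρcₚ) = 2.1×10⁻⁴ × 1.5×10⁹ / (1023 × 3960) ≈ 0.077757 m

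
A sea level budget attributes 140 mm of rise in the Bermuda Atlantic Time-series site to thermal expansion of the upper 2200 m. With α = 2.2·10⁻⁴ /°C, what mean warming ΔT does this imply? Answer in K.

0.29 K

ΔT = Δh/(αH) = 0.14 / (2.2×10⁻⁴ × 2200) ≈ 0.2893 K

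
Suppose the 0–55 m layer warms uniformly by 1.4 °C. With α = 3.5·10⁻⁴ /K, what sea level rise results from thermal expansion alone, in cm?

2.70 cm

Δh = αΔT·H = 3.5×10⁻⁴ × 1.4 × 55 = 0.02695 m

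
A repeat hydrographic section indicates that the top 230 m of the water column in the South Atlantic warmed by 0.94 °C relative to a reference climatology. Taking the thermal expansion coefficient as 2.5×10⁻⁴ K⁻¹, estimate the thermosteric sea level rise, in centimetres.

Δh = αΔT·H = 2.5×10⁻⁴ × 0.94 × 230 = 0.05405 m

about 5.41 cm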